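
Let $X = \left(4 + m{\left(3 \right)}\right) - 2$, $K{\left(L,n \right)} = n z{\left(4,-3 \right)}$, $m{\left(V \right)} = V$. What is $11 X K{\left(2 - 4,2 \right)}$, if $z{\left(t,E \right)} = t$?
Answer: $440$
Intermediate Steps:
$K{\left(L,n \right)} = 4 n$ ($K{\left(L,n \right)} = n 4 = 4 n$)
$X = 5$ ($X = \left(4 + 3\right) - 2 = 7 - 2 = 5$)
$11 X K{\left(2 - 4,2 \right)} = 11 \cdot 5 \cdot 4 \cdot 2 = 55 \cdot 8 = 440$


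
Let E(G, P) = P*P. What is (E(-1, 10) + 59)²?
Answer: 25281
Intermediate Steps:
E(G, P) = P²
(E(-1, 10) + 59)² = (10² + 59)² = (100 + 59)² = 159² = 25281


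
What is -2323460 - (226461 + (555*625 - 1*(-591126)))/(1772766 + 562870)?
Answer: -2713378992511/1167818 ≈ -2.3235e+6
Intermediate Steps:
-2323460 - (226461 + (555*625 - 1*(-591126)))/(1772766 + 562870) = -2323460 - (226461 + (346875 + 591126))/2335636 = -2323460 - (226461 + 938001)/2335636 = -2323460 - 1164462/2335636 = -2323460 - 1*582231/1167818 = -2323460 - 582231/1167818 = -2713378992511/1167818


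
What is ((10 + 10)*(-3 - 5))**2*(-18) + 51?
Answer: -460749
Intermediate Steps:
((10 + 10)*(-3 - 5))**2*(-18) + 51 = (20*(-8))**2*(-18) + 51 = (-160)**2*(-18) + 51 = 25600*(-18) + 51 = -460800 + 51 = -460749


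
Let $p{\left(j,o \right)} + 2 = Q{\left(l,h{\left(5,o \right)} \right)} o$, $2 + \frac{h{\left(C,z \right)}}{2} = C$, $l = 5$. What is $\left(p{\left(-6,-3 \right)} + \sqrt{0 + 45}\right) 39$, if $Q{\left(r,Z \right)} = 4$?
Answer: $-546 + 117 \sqrt{5} \approx -284.38$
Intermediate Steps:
$h{\left(C,z \right)} = -4 + 2 C$
$p{\left(j,o \right)} = -2 + 4 o$
$\left(p{\left(-6,-3 \right)} + \sqrt{0 + 45}\right) 39 = \left(\left(-2 + 4 \left(-3\right)\right) + \sqrt{0 + 45}\right) 39 = \left(\left(-2 - 12\right) + \sqrt{45}\right) 39 = \left(-14 + 3 \sqrt{5}\right) 39 = -546 + 117 \sqrt{5}$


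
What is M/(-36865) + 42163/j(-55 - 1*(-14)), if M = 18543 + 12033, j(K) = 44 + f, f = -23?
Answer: 1553696899/774165 ≈ 2006.9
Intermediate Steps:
j(K) = 21 (j(K) = 44 - 23 = 21)
M = 30576
M/(-36865) + 42163/j(-55 - 1*(-14)) = 30576/(-36865) + 42163/21 = 30576*(-1/36865) + 42163*(1/21) = -30576/36865 + 42163/21 = 1553696899/774165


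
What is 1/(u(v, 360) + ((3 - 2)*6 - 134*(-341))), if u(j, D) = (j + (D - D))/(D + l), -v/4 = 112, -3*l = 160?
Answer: 115/5255332 ≈ 2.1883e-5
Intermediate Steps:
l = -160/3 (l = -1/3*160 = -160/3 ≈ -53.333)
v = -448 (v = -4*112 = -448)
u(j, D) = j/(-160/3 + D) (u(j, D) = (j + (D - D))/(D - 160/3) = (j + 0)/(-160/3 + D) = j/(-160/3 + D))
1/(u(v, 360) + ((3 - 2)*6 - 134*(-341))) = 1/(3*(-448)/(-160 + 3*360) + ((3 - 2)*6 - 134*(-341))) = 1/(3*(-448)/(-160 + 1080) + (1*6 + 45694)) = 1/(3*(-448)/920 + (6 + 45694)) = 1/(3*(-448)*(1/920) + 45700) = 1/(-168/115 + 45700) = 1/(5255332/115) = 115/5255332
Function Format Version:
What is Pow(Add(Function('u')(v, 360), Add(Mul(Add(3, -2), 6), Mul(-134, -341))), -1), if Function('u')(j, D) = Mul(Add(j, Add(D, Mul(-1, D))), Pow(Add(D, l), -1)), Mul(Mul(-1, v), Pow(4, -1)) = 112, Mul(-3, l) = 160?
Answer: Rational(115, 5255332) ≈ 2.1883e-5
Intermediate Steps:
l = Rational(-160, 3) (l = Mul(Rational(-1, 3), 160) = Rational(-160, 3) ≈ -53.333)
v = -448 (v = Mul(-4, 112) = -448)
Function('u')(j, D) = Mul(j, Pow(Add(Rational(-160, 3), D), -1)) (Function('u')(j, D) = Mul(Add(j, Add(D, Mul(-1, D))), Pow(Add(D, Rational(-160, 3)), -1)) = Mul(Add(j, 0), Pow(Add(Rational(-160, 3), D), -1)) = Mul(j, Pow(Add(Rational(-160, 3), D), -1)))
Pow(Add(Function('u')(v, 360), Add(Mul(Add(3, -2), 6), Mul(-134, -341))), -1) = Pow(Add(Mul(3, -448, Pow(Add(-160, Mul(3, 360)), -1)), Add(Mul(Add(3, -2), 6), Mul(-134, -341))), -1) = Pow(Add(Mul(3, -448, Pow(Add(-160, 1080), -1)), Add(Mul(1, 6), 45694)), -1) = Pow(Add(Mul(3, -448, Pow(920, -1)), Add(6, 45694)), -1) = Pow(Add(Mul(3, -448, Rational(1, 920)), 45700), -1) = Pow(Add(Rational(-168, 115), 45700), -1) = Pow(Rational(5255332, 115), -1) = Rational(115, 5255332)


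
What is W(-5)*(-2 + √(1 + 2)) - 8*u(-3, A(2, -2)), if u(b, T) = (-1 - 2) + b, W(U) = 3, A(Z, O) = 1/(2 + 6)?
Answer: 42 + 3*√3 ≈ 47.196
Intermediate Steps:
A(Z, O) = ⅛ (A(Z, O) = 1/8 = ⅛)
u(b, T) = -3 + b
W(-5)*(-2 + √(1 + 2)) - 8*u(-3, A(2, -2)) = 3*(-2 + √(1 + 2)) - 8*(-3 - 3) = 3*(-2 + √3) - 8*(-6) = (-6 + 3*√3) + 48 = 42 + 3*√3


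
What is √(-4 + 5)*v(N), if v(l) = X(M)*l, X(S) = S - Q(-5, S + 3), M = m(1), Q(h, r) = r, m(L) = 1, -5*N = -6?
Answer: -18/5 ≈ -3.6000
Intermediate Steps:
N = 6/5 (N = -⅕*(-6) = 6/5 ≈ 1.2000)
M = 1
X(S) = -3 (X(S) = S - (S + 3) = S - (3 + S) = S + (-3 - S) = -3)
v(l) = -3*l
√(-4 + 5)*v(N) = √(-4 + 5)*(-3*6/5) = √1*(-18/5) = 1*(-18/5) = -18/5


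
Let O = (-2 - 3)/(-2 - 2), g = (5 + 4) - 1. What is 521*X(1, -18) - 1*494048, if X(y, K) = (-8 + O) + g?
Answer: -1973587/4 ≈ -4.9340e+5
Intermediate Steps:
g = 8 (g = 9 - 1 = 8)
O = 5/4 (O = -5/(-4) = -5*(-1/4) = 5/4 ≈ 1.2500)
X(y, K) = 5/4 (X(y, K) = (-8 + 5/4) + 8 = -27/4 + 8 = 5/4)
521*X(1, -18) - 1*494048 = 521*(5/4) - 1*494048 = 2605/4 - 494048 = -1973587/4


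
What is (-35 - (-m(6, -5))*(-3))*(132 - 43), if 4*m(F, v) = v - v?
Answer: -3115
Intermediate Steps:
m(F, v) = 0 (m(F, v) = (v - v)/4 = (¼)*0 = 0)
(-35 - (-m(6, -5))*(-3))*(132 - 43) = (-35 - (-1*0)*(-3))*(132 - 43) = (-35 - 0*(-3))*89 = (-35 - 1*0)*89 = (-35 + 0)*89 = -35*89 = -3115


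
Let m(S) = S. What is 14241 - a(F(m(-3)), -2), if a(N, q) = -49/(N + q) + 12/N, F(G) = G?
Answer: 71176/5 ≈ 14235.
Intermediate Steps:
14241 - a(F(m(-3)), -2) = 14241 - (-37*(-3) + 12*(-2))/((-3)*(-3 - 2)) = 14241 - (-1)*(111 - 24)/(3*(-5)) = 14241 - (-1)*(-1)*87/(3*5) = 14241 - 1*29/5 = 14241 - 29/5 = 71176/5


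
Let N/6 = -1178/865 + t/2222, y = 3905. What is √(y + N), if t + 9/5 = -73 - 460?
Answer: √3597581968229315/961015 ≈ 62.413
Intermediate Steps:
t = -2674/5 (t = -9/5 + (-73 - 460) = -9/5 - 533 = -2674/5 ≈ -534.80)
N = -9240354/961015 (N = 6*(-1178/865 - 2674/5/2222) = 6*(-1178*1/865 - 2674/5*1/2222) = 6*(-1178/865 - 1337/5555) = 6*(-1540059/961015) = -9240354/961015 ≈ -9.6152)
√(y + N) = √(3905 - 9240354/961015) = √(3743523221/961015) = √3597581968229315/961015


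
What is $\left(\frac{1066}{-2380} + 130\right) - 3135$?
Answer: $- \frac{3576483}{1190} \approx -3005.4$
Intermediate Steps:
$\left(\frac{1066}{-2380} + 130\right) - 3135 = \left(1066 \left(- \frac{1}{2380}\right) + 130\right) - 3135 = \left(- \frac{533}{1190} + 130\right) - 3135 = \frac{154167}{1190} - 3135 = - \frac{3576483}{1190}$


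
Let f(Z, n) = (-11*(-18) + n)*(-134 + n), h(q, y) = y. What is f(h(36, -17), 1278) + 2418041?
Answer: 4106585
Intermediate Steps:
f(Z, n) = (-134 + n)*(198 + n) (f(Z, n) = (198 + n)*(-134 + n) = (-134 + n)*(198 + n))
f(h(36, -17), 1278) + 2418041 = (-26532 + 1278² + 64*1278) + 2418041 = (-26532 + 1633284 + 81792) + 2418041 = 1688544 + 2418041 = 4106585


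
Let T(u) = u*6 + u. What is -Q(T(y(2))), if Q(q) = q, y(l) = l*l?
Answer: -28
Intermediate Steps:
y(l) = l**2
T(u) = 7*u (T(u) = 6*u + u = 7*u)
-Q(T(y(2))) = -7*2**2 = -7*4 = -1*28 = -28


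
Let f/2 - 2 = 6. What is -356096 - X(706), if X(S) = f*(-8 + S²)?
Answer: -8330944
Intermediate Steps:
f = 16 (f = 4 + 2*6 = 4 + 12 = 16)
X(S) = -128 + 16*S² (X(S) = 16*(-8 + S²) = -128 + 16*S²)
-356096 - X(706) = -356096 - (-128 + 16*706²) = -356096 - (-128 + 16*498436) = -356096 - (-128 + 7974976) = -356096 - 1*7974848 = -356096 - 7974848 = -8330944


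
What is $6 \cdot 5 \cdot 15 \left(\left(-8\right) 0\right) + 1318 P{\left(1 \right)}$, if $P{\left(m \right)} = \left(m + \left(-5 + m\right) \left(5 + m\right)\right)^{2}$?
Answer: $697222$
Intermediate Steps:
$6 \cdot 5 \cdot 15 \left(\left(-8\right) 0\right) + 1318 P{\left(1 \right)} = 6 \cdot 5 \cdot 15 \left(\left(-8\right) 0\right) + 1318 \left(-25 + 1 + 1^{2}\right)^{2} = 30 \cdot 15 \cdot 0 + 1318 \left(-25 + 1 + 1\right)^{2} = 450 \cdot 0 + 1318 \left(-23\right)^{2} = 0 + 1318 \cdot 529 = 0 + 697222 = 697222$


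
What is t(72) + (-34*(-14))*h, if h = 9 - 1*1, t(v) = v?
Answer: 3880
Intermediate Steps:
h = 8 (h = 9 - 1 = 8)
t(72) + (-34*(-14))*h = 72 - 34*(-14)*8 = 72 + 476*8 = 72 + 3808 = 3880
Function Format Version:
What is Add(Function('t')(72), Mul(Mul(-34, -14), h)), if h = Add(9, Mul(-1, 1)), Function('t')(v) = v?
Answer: 3880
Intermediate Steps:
h = 8 (h = Add(9, -1) = 8)
Add(Function('t')(72), Mul(Mul(-34, -14), h)) = Add(72, Mul(Mul(-34, -14), 8)) = Add(72, Mul(476, 8)) = Add(72, 3808) = 3880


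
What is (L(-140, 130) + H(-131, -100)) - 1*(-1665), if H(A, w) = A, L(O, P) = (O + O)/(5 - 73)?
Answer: 26148/17 ≈ 1538.1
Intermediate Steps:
L(O, P) = -O/34 (L(O, P) = (2*O)/(-68) = (2*O)*(-1/68) = -O/34)
(L(-140, 130) + H(-131, -100)) - 1*(-1665) = (-1/34*(-140) - 131) - 1*(-1665) = (70/17 - 131) + 1665 = -2157/17 + 1665 = 26148/17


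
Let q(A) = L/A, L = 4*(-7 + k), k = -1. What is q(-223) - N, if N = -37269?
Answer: 8311019/223 ≈ 37269.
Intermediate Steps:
L = -32 (L = 4*(-7 - 1) = 4*(-8) = -32)
q(A) = -32/A
q(-223) - N = -32/(-223) - 1*(-37269) = -32*(-1/223) + 37269 = 32/223 + 37269 = 8311019/223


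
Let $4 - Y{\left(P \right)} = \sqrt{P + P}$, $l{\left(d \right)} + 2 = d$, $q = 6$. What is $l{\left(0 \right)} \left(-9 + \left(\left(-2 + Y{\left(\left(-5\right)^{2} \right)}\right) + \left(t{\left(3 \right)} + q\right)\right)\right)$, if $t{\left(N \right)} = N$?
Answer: $-4 + 10 \sqrt{2} \approx 10.142$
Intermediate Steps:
$l{\left(d \right)} = -2 + d$
$Y{\left(P \right)} = 4 - \sqrt{2} \sqrt{P}$ ($Y{\left(P \right)} = 4 - \sqrt{P + P} = 4 - \sqrt{2 P} = 4 - \sqrt{2} \sqrt{P}$)
$l{\left(0 \right)} \left(-9 + \left(\left(-2 + Y{\left(\left(-5\right)^{2} \right)}\right) + \left(t{\left(3 \right)} + q\right)\right)\right) = \left(-2 + 0\right) \left(-9 + \left(\left(-2 + \left(4 - \sqrt{2} \sqrt{\left(-5\right)^{2}}\right)\right) + \left(3 + 6\right)\right)\right) = - 2 \left(-9 + \left(\left(-2 + \left(4 - \sqrt{2} \sqrt{25}\right)\right) + 9\right)\right) = - 2 \left(-9 + \left(\left(-2 + \left(4 - \sqrt{2} \cdot 5\right)\right) + 9\right)\right) = - 2 \left(-9 + \left(\left(-2 + \left(4 - 5 \sqrt{2}\right)\right) + 9\right)\right) = - 2 \left(-9 + \left(\left(2 - 5 \sqrt{2}\right) + 9\right)\right) = - 2 \left(-9 + \left(11 - 5 \sqrt{2}\right)\right) = - 2 \left(2 - 5 \sqrt{2}\right) = -4 + 10 \sqrt{2}$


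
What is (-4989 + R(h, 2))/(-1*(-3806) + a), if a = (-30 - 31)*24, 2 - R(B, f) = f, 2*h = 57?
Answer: -4989/2342 ≈ -2.1302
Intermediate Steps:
h = 57/2 (h = (½)*57 = 57/2 ≈ 28.500)
R(B, f) = 2 - f
a = -1464 (a = -61*24 = -1464)
(-4989 + R(h, 2))/(-1*(-3806) + a) = (-4989 + (2 - 1*2))/(-1*(-3806) - 1464) = (-4989 + (2 - 2))/(3806 - 1464) = (-4989 + 0)/2342 = -4989*1/2342 = -4989/2342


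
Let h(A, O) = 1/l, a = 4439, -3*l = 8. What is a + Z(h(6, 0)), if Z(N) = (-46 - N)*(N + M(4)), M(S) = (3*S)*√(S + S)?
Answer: 285191/64 - 1095*√2 ≈ 2907.5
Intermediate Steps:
l = -8/3 (l = -⅓*8 = -8/3 ≈ -2.6667)
M(S) = 3*√2*S^(3/2) (M(S) = (3*S)*√(2*S) = (3*S)*(√2*√S) = 3*√2*S^(3/2))
h(A, O) = -3/8 (h(A, O) = 1/(-8/3) = -3/8)
Z(N) = (-46 - N)*(N + 24*√2) (Z(N) = (-46 - N)*(N + 3*√2*4^(3/2)) = (-46 - N)*(N + 3*√2*8) = (-46 - N)*(N + 24*√2))
a + Z(h(6, 0)) = 4439 + (-(-3/8)² - 1104*√2 - 46*(-3/8) - 24*(-3/8)*√2) = 4439 + (-1*9/64 - 1104*√2 + 69/4 + 9*√2) = 4439 + (-9/64 - 1104*√2 + 69/4 + 9*√2) = 4439 + (1095/64 - 1095*√2) = 285191/64 - 1095*√2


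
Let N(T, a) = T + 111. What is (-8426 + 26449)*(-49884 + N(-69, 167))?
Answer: -898302366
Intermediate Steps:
N(T, a) = 111 + T
(-8426 + 26449)*(-49884 + N(-69, 167)) = (-8426 + 26449)*(-49884 + (111 - 69)) = 18023*(-49884 + 42) = 18023*(-49842) = -898302366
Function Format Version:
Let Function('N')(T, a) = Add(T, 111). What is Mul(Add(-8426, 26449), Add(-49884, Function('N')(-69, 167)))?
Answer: -898302366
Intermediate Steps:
Function('N')(T, a) = Add(111, T)
Mul(Add(-8426, 26449), Add(-49884, Function('N')(-69, 167))) = Mul(Add(-8426, 26449), Add(-49884, Add(111, -69))) = Mul(18023, Add(-49884, 42)) = Mul(18023, -49842) = -898302366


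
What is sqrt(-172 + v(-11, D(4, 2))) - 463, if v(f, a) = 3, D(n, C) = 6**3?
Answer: -463 + 13*I ≈ -463.0 + 13.0*I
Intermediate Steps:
D(n, C) = 216
sqrt(-172 + v(-11, D(4, 2))) - 463 = sqrt(-172 + 3) - 463 = sqrt(-169) - 463 = 13*I - 463 = -463 + 13*I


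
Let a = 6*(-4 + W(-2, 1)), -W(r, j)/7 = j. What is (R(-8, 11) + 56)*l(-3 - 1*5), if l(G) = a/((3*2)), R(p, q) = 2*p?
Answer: -440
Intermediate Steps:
W(r, j) = -7*j
a = -66 (a = 6*(-4 - 7*1) = 6*(-4 - 7) = 6*(-11) = -66)
l(G) = -11 (l(G) = -66/(3*2) = -66/6 = -66*1/6 = -11)
(R(-8, 11) + 56)*l(-3 - 1*5) = (2*(-8) + 56)*(-11) = (-16 + 56)*(-11) = 40*(-11) = -440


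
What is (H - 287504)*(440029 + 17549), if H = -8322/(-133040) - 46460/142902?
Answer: -34737412875097168049/264051140 ≈ -1.3156e+11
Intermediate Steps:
H = -1247951989/4752920520 (H = -8322*(-1/133040) - 46460*1/142902 = 4161/66520 - 23230/71451 = -1247951989/4752920520 ≈ -0.26257)
(H - 287504)*(440029 + 17549) = (-1247951989/4752920520 - 287504)*(440029 + 17549) = -1366484909134069/4752920520*457578 = -34737412875097168049/264051140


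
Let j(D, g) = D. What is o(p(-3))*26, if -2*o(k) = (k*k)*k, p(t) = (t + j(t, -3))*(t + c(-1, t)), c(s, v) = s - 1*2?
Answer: -606528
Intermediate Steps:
c(s, v) = -2 + s (c(s, v) = s - 2 = -2 + s)
p(t) = 2*t*(-3 + t) (p(t) = (t + t)*(t + (-2 - 1)) = (2*t)*(t - 3) = (2*t)*(-3 + t) = 2*t*(-3 + t))
o(k) = -k**3/2 (o(k) = -k*k*k/2 = -k**2*k/2 = -k**3/2)
o(p(-3))*26 = -(-216*(-3 - 3)**3)/2*26 = -(2*(-3)*(-6))**3/2*26 = -1/2*36**3*26 = -1/2*46656*26 = -23328*26 = -606528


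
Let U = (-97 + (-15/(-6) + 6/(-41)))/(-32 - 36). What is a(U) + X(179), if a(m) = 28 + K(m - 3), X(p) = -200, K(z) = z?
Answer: -968039/5576 ≈ -173.61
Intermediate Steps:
U = 7761/5576 (U = (-97 + (-15*(-⅙) + 6*(-1/41)))/(-68) = (-97 + (5/2 - 6/41))*(-1/68) = (-97 + 193/82)*(-1/68) = -7761/82*(-1/68) = 7761/5576 ≈ 1.3919)
a(m) = 25 + m (a(m) = 28 + (m - 3) = 28 + (-3 + m) = 25 + m)
a(U) + X(179) = (25 + 7761/5576) - 200 = 147161/5576 - 200 = -968039/5576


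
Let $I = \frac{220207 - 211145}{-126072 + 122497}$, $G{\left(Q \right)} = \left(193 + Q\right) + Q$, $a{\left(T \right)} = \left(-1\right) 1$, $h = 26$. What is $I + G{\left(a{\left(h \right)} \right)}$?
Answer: $\frac{673763}{3575} \approx 188.47$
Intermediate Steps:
$a{\left(T \right)} = -1$
$G{\left(Q \right)} = 193 + 2 Q$
$I = - \frac{9062}{3575}$ ($I = \frac{9062}{-3575} = 9062 \left(- \frac{1}{3575}\right) = - \frac{9062}{3575} \approx -2.5348$)
$I + G{\left(a{\left(h \right)} \right)} = - \frac{9062}{3575} + \left(193 + 2 \left(-1\right)\right) = - \frac{9062}{3575} + \left(193 - 2\right) = - \frac{9062}{3575} + 191 = \frac{673763}{3575}$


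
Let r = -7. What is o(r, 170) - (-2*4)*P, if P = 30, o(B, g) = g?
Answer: 410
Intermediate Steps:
o(r, 170) - (-2*4)*P = 170 - (-2*4)*30 = 170 - (-8)*30 = 170 - 1*(-240) = 170 + 240 = 410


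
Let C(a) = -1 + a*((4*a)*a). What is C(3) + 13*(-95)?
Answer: -1128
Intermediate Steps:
C(a) = -1 + 4*a³ (C(a) = -1 + a*(4*a²) = -1 + 4*a³)
C(3) + 13*(-95) = (-1 + 4*3³) + 13*(-95) = (-1 + 4*27) - 1235 = (-1 + 108) - 1235 = 107 - 1235 = -1128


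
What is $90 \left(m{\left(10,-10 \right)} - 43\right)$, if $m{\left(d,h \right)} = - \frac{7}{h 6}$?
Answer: $- \frac{7719}{2} \approx -3859.5$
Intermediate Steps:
$m{\left(d,h \right)} = - \frac{7}{6 h}$
$90 \left(m{\left(10,-10 \right)} - 43\right) = 90 \left(- \frac{7}{6 \left(-10\right)} - 43\right) = 90 \left(\left(- \frac{7}{6}\right) \left(- \frac{1}{10}\right) - 43\right) = 90 \left(\frac{7}{60} - 43\right) = 90 \left(- \frac{2573}{60}\right) = - \frac{7719}{2}$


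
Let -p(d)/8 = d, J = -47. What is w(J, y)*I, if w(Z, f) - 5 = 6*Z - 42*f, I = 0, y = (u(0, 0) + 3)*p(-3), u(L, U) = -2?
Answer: 0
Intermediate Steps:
p(d) = -8*d
y = 24 (y = (-2 + 3)*(-8*(-3)) = 1*24 = 24)
w(Z, f) = 5 - 42*f + 6*Z (w(Z, f) = 5 + (6*Z - 42*f) = 5 + (-42*f + 6*Z) = 5 - 42*f + 6*Z)
w(J, y)*I = (5 - 42*24 + 6*(-47))*0 = (5 - 1008 - 282)*0 = -1285*0 = 0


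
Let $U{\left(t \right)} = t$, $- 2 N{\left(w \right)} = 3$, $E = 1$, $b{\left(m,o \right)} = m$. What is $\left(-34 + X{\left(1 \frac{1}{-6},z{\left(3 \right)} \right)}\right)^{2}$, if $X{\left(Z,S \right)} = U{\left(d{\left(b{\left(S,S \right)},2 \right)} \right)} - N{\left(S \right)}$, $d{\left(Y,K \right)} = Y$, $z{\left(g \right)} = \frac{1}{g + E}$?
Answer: $\frac{16641}{16} \approx 1040.1$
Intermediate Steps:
$N{\left(w \right)} = - \frac{3}{2}$ ($N{\left(w \right)} = \left(- \frac{1}{2}\right) 3 = - \frac{3}{2}$)
$z{\left(g \right)} = \frac{1}{1 + g}$ ($z{\left(g \right)} = \frac{1}{g + 1} = \frac{1}{1 + g}$)
$X{\left(Z,S \right)} = \frac{3}{2} + S$ ($X{\left(Z,S \right)} = S - - \frac{3}{2} = S + \frac{3}{2} = \frac{3}{2} + S$)
$\left(-34 + X{\left(1 \frac{1}{-6},z{\left(3 \right)} \right)}\right)^{2} = \left(-34 + \left(\frac{3}{2} + \frac{1}{1 + 3}\right)\right)^{2} = \left(-34 + \left(\frac{3}{2} + \frac{1}{4}\right)\right)^{2} = \left(-34 + \frac{7}{4}\right)^{2} = \left(- \frac{129}{4}\right)^{2} = \frac{16641}{16}$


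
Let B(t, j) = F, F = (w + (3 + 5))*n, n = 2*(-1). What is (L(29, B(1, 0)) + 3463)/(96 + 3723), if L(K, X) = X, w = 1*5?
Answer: 3437/3819 ≈ 0.89997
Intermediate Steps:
w = 5
n = -2
F = -26 (F = (5 + (3 + 5))*(-2) = (5 + 8)*(-2) = 13*(-2) = -26)
B(t, j) = -26
(L(29, B(1, 0)) + 3463)/(96 + 3723) = (-26 + 3463)/(96 + 3723) = 3437/3819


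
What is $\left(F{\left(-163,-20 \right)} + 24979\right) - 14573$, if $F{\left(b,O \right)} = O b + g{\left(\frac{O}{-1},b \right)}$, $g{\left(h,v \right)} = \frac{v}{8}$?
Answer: $\frac{109165}{8} \approx 13646.0$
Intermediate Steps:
$g{\left(h,v \right)} = \frac{v}{8}$ ($g{\left(h,v \right)} = v \frac{1}{8} = \frac{v}{8}$)
$F{\left(b,O \right)} = \frac{b}{8} + O b$ ($F{\left(b,O \right)} = O b + \frac{b}{8} = \frac{b}{8} + O b$)
$\left(F{\left(-163,-20 \right)} + 24979\right) - 14573 = \left(- 163 \left(\frac{1}{8} - 20\right) + 24979\right) - 14573 = \left(\left(-163\right) \left(- \frac{159}{8}\right) + 24979\right) - 14573 = \left(\frac{25917}{8} + 24979\right) - 14573 = \frac{225749}{8} - 14573 = \frac{109165}{8}$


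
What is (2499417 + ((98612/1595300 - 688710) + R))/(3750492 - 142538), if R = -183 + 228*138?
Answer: 734630888753/1438942254050 ≈ 0.51054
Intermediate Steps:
R = 31281 (R = -183 + 31464 = 31281)
(2499417 + ((98612/1595300 - 688710) + R))/(3750492 - 142538) = (2499417 + ((98612/1595300 - 688710) + 31281))/(3750492 - 142538) = (2499417 + ((98612*(1/1595300) - 688710) + 31281))/3607954 = (2499417 + ((24653/398825 - 688710) + 31281))*(1/3607954) = (2499417 + (-274674741097/398825 + 31281))*(1/3607954) = (2499417 - 262199096272/398825)*(1/3607954) = (734630888753/398825)*(1/3607954) = 734630888753/1438942254050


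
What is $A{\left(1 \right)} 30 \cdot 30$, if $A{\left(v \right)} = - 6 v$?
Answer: $-5400$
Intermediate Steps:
$A{\left(1 \right)} 30 \cdot 30 = \left(-6\right) 1 \cdot 30 \cdot 30 = \left(-6\right) 30 \cdot 30 = \left(-180\right) 30 = -5400$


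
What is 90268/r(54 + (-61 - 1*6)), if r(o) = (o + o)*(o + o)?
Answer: 22567/169 ≈ 133.53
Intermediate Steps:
r(o) = 4*o² (r(o) = (2*o)*(2*o) = 4*o²)
90268/r(54 + (-61 - 1*6)) = 90268/((4*(54 + (-61 - 1*6))²)) = 90268/((4*(54 + (-61 - 6))²)) = 90268/((4*(54 - 67)²)) = 90268/((4*(-13)²)) = 90268/((4*169)) = 90268/676 = 90268*(1/676) = 22567/169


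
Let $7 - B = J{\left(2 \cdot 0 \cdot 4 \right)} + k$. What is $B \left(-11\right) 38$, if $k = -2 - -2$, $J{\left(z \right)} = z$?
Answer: $-2926$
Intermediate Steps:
$k = 0$ ($k = -2 + 2 = 0$)
$B = 7$ ($B = 7 - \left(2 \cdot 0 \cdot 4 + 0\right) = 7 - \left(0 \cdot 4 + 0\right) = 7 - \left(0 + 0\right) = 7 - 0 = 7 + 0 = 7$)
$B \left(-11\right) 38 = 7 \left(-11\right) 38 = \left(-77\right) 38 = -2926$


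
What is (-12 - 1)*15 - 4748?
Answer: -4943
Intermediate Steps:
(-12 - 1)*15 - 4748 = -13*15 - 4748 = -195 - 4748 = -4943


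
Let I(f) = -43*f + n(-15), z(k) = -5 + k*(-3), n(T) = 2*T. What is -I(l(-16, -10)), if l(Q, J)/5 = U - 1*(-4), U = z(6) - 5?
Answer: -5130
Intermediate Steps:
z(k) = -5 - 3*k
U = -28 (U = (-5 - 3*6) - 5 = (-5 - 18) - 5 = -23 - 5 = -28)
l(Q, J) = -120 (l(Q, J) = 5*(-28 - 1*(-4)) = 5*(-28 + 4) = 5*(-24) = -120)
I(f) = -30 - 43*f (I(f) = -43*f + 2*(-15) = -43*f - 30 = -30 - 43*f)
-I(l(-16, -10)) = -(-30 - 43*(-120)) = -(-30 + 5160) = -1*5130 = -5130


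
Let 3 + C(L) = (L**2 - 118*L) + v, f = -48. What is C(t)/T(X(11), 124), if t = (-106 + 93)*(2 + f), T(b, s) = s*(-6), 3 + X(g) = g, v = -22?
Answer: -287015/744 ≈ -385.77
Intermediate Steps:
X(g) = -3 + g
T(b, s) = -6*s
t = 598 (t = (-106 + 93)*(2 - 48) = -13*(-46) = 598)
C(L) = -25 + L**2 - 118*L (C(L) = -3 + ((L**2 - 118*L) - 22) = -3 + (-22 + L**2 - 118*L) = -25 + L**2 - 118*L)
C(t)/T(X(11), 124) = (-25 + 598**2 - 118*598)/((-6*124)) = (-25 + 357604 - 70564)/(-744) = 287015*(-1/744) = -287015/744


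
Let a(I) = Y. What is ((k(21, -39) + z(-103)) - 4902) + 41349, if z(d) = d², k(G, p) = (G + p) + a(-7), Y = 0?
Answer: 47038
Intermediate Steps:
a(I) = 0
k(G, p) = G + p (k(G, p) = (G + p) + 0 = G + p)
((k(21, -39) + z(-103)) - 4902) + 41349 = (((21 - 39) + (-103)²) - 4902) + 41349 = ((-18 + 10609) - 4902) + 41349 = (10591 - 4902) + 41349 = 5689 + 41349 = 47038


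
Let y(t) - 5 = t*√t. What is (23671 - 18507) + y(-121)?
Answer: 5169 - 1331*I ≈ 5169.0 - 1331.0*I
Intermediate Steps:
y(t) = 5 + t^(3/2) (y(t) = 5 + t*√t = 5 + t^(3/2))
(23671 - 18507) + y(-121) = (23671 - 18507) + (5 + (-121)^(3/2)) = 5164 + (5 - 1331*I) = 5169 - 1331*I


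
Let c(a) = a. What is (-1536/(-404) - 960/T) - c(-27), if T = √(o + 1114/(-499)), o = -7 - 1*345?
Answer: 3111/101 + 480*I*√88204238/88381 ≈ 30.802 + 51.007*I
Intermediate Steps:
o = -352 (o = -7 - 345 = -352)
T = I*√88204238/499 (T = √(-352 + 1114/(-499)) = √(-352 + 1114*(-1/499)) = √(-352 - 1114/499) = √(-176762/499) = I*√88204238/499 ≈ 18.821*I)
(-1536/(-404) - 960/T) - c(-27) = (-1536/(-404) - 960*(-I*√88204238/176762)) - 1*(-27) = (-1536*(-1/404) - (-480)*I*√88204238/88381) + 27 = (384/101 + 480*I*√88204238/88381) + 27 = 3111/101 + 480*I*√88204238/88381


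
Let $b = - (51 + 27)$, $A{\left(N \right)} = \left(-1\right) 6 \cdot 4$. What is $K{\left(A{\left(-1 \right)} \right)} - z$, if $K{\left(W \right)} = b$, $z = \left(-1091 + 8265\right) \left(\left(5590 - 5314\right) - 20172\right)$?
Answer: $142733826$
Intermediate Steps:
$z = -142733904$ ($z = 7174 \left(276 - 20172\right) = 7174 \left(-19896\right) = -142733904$)
$A{\left(N \right)} = -24$ ($A{\left(N \right)} = \left(-6\right) 4 = -24$)
$b = -78$ ($b = \left(-1\right) 78 = -78$)
$K{\left(W \right)} = -78$
$K{\left(A{\left(-1 \right)} \right)} - z = -78 - -142733904 = -78 + 142733904 = 142733826$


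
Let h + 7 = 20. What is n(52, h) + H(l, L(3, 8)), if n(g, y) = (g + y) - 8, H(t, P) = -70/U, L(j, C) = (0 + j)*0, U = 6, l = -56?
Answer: 136/3 ≈ 45.333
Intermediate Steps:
h = 13 (h = -7 + 20 = 13)
L(j, C) = 0 (L(j, C) = j*0 = 0)
H(t, P) = -35/3 (H(t, P) = -70/6 = -70*1/6 = -35/3)
n(g, y) = -8 + g + y
n(52, h) + H(l, L(3, 8)) = (-8 + 52 + 13) - 35/3 = 57 - 35/3 = 136/3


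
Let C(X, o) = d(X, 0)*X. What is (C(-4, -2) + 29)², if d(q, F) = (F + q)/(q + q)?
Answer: 729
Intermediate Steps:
d(q, F) = (F + q)/(2*q) (d(q, F) = (F + q)/((2*q)) = (F + q)*(1/(2*q)) = (F + q)/(2*q))
C(X, o) = X/2 (C(X, o) = ((0 + X)/(2*X))*X = (X/(2*X))*X = X/2)
(C(-4, -2) + 29)² = ((½)*(-4) + 29)² = (-2 + 29)² = 27² = 729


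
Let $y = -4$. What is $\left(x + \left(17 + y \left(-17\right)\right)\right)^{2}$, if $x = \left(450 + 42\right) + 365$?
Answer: $887364$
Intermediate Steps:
$x = 857$ ($x = 492 + 365 = 857$)
$\left(x + \left(17 + y \left(-17\right)\right)\right)^{2} = \left(857 + \left(17 - -68\right)\right)^{2} = \left(857 + \left(17 + 68\right)\right)^{2} = \left(857 + 85\right)^{2} = 942^{2} = 887364$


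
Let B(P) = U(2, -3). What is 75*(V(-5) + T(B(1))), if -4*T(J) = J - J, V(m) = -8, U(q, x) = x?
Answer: -600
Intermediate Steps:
B(P) = -3
T(J) = 0 (T(J) = -(J - J)/4 = -1/4*0 = 0)
75*(V(-5) + T(B(1))) = 75*(-8 + 0) = 75*(-8) = -600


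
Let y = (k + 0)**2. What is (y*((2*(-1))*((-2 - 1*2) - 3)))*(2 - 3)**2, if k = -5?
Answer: 350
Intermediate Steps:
y = 25 (y = (-5 + 0)**2 = (-5)**2 = 25)
(y*((2*(-1))*((-2 - 1*2) - 3)))*(2 - 3)**2 = (25*((2*(-1))*((-2 - 1*2) - 3)))*(2 - 3)**2 = (25*(-2*((-2 - 2) - 3)))*(-1)**2 = (25*(-2*(-4 - 3)))*1 = (25*(-2*(-7)))*1 = (25*14)*1 = 350*1 = 350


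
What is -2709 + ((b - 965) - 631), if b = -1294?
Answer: -5599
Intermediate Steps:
-2709 + ((b - 965) - 631) = -2709 + ((-1294 - 965) - 631) = -2709 + (-2259 - 631) = -2709 - 2890 = -5599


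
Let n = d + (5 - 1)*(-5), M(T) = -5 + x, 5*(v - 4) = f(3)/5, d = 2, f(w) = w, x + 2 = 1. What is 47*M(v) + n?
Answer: -300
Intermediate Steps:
x = -1 (x = -2 + 1 = -1)
v = 103/25 (v = 4 + (3/5)/5 = 4 + (3*(1/5))/5 = 4 + (1/5)*(3/5) = 4 + 3/25 = 103/25 ≈ 4.1200)
M(T) = -6 (M(T) = -5 - 1 = -6)
n = -18 (n = 2 + (5 - 1)*(-5) = 2 + 4*(-5) = 2 - 20 = -18)
47*M(v) + n = 47*(-6) - 18 = -282 - 18 = -300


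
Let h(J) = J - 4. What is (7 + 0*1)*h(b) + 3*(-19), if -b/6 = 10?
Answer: -505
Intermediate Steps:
b = -60 (b = -6*10 = -60)
h(J) = -4 + J
(7 + 0*1)*h(b) + 3*(-19) = (7 + 0*1)*(-4 - 60) + 3*(-19) = (7 + 0)*(-64) - 57 = 7*(-64) - 57 = -448 - 57 = -505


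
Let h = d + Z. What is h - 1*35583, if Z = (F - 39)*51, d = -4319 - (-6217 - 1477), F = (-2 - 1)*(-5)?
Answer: -33432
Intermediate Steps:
F = 15 (F = -3*(-5) = 15)
d = 3375 (d = -4319 - 1*(-7694) = -4319 + 7694 = 3375)
Z = -1224 (Z = (15 - 39)*51 = -24*51 = -1224)
h = 2151 (h = 3375 - 1224 = 2151)
h - 1*35583 = 2151 - 1*35583 = 2151 - 35583 = -33432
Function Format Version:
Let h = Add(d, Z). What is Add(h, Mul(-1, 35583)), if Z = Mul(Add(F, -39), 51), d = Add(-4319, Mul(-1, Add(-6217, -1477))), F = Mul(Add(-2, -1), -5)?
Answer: -33432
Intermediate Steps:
F = 15 (F = Mul(-3, -5) = 15)
d = 3375 (d = Add(-4319, Mul(-1, -7694)) = Add(-4319, 7694) = 3375)
Z = -1224 (Z = Mul(Add(15, -39), 51) = Mul(-24, 51) = -1224)
h = 2151 (h = Add(3375, -1224) = 2151)
Add(h, Mul(-1, 35583)) = Add(2151, Mul(-1, 35583)) = Add(2151, -35583) = -33432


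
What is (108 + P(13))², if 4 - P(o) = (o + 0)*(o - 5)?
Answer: 64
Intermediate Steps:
P(o) = 4 - o*(-5 + o) (P(o) = 4 - (o + 0)*(o - 5) = 4 - o*(-5 + o))
(108 + P(13))² = (108 + (4 - 1*13² + 5*13))² = (108 + (4 - 1*169 + 65))² = (108 + (4 - 169 + 65))² = (108 - 100)² = 8² = 64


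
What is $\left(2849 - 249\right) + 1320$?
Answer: $3920$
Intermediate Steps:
$\left(2849 - 249\right) + 1320 = 2600 + 1320 = 3920$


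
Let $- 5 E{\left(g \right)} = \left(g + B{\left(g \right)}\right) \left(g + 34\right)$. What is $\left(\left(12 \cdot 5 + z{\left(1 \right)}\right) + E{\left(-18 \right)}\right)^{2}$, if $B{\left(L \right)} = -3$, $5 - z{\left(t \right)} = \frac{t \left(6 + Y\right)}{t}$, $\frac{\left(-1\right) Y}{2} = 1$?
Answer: $\frac{410881}{25} \approx 16435.0$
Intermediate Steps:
$Y = -2$ ($Y = \left(-2\right) 1 = -2$)
$z{\left(t \right)} = 1$ ($z{\left(t \right)} = 5 - \frac{t \left(6 - 2\right)}{t} = 5 - \frac{t 4}{t} = 5 - \frac{4 t}{t} = 5 - 4 = 1$)
$E{\left(g \right)} = - \frac{\left(-3 + g\right) \left(34 + g\right)}{5}$ ($E{\left(g \right)} = - \frac{\left(g - 3\right) \left(g + 34\right)}{5} = - \frac{\left(-3 + g\right) \left(34 + g\right)}{5}$)
$\left(\left(12 \cdot 5 + z{\left(1 \right)}\right) + E{\left(-18 \right)}\right)^{2} = \left(\left(12 \cdot 5 + 1\right) - \left(-132 + \frac{324}{5}\right)\right)^{2} = \left(\left(60 + 1\right) + \left(\frac{102}{5} + \frac{558}{5} - \frac{324}{5}\right)\right)^{2} = \left(61 + \left(\frac{102}{5} + \frac{558}{5} - \frac{324}{5}\right)\right)^{2} = \left(61 + \frac{336}{5}\right)^{2} = \left(\frac{641}{5}\right)^{2} = \frac{410881}{25}$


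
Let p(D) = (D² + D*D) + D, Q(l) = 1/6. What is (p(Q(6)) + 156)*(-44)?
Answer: -61864/9 ≈ -6873.8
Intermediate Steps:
Q(l) = ⅙
p(D) = D + 2*D² (p(D) = (D² + D²) + D = 2*D² + D = D + 2*D²)
(p(Q(6)) + 156)*(-44) = ((1 + 2*(⅙))/6 + 156)*(-44) = ((1 + ⅓)/6 + 156)*(-44) = ((⅙)*(4/3) + 156)*(-44) = (2/9 + 156)*(-44) = (1406/9)*(-44) = -61864/9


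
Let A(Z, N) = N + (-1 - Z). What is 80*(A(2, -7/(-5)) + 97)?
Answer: 7632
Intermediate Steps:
A(Z, N) = -1 + N - Z
80*(A(2, -7/(-5)) + 97) = 80*((-1 - 7/(-5) - 1*2) + 97) = 80*((-1 - 7*(-1/5) - 2) + 97) = 80*((-1 + 7/5 - 2) + 97) = 80*(-8/5 + 97) = 80*(477/5) = 7632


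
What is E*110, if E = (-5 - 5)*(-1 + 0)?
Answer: 1100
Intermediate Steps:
E = 10 (E = -10*(-1) = 10)
E*110 = 10*110 = 1100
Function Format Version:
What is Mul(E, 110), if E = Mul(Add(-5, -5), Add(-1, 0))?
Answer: 1100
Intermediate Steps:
E = 10 (E = Mul(-10, -1) = 10)
Mul(E, 110) = Mul(10, 110) = 1100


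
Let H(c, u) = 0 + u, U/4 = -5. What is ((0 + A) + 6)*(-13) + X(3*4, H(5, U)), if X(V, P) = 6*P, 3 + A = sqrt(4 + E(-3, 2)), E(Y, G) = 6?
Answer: -159 - 13*sqrt(10) ≈ -200.11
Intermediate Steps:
U = -20 (U = 4*(-5) = -20)
H(c, u) = u
A = -3 + sqrt(10) (A = -3 + sqrt(4 + 6) = -3 + sqrt(10) ≈ 0.16228)
((0 + A) + 6)*(-13) + X(3*4, H(5, U)) = ((0 + (-3 + sqrt(10))) + 6)*(-13) + 6*(-20) = ((-3 + sqrt(10)) + 6)*(-13) - 120 = (3 + sqrt(10))*(-13) - 120 = (-39 - 13*sqrt(10)) - 120 = -159 - 13*sqrt(10)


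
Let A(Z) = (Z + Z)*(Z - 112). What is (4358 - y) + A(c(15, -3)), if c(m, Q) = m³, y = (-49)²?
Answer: 22027207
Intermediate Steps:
y = 2401
A(Z) = 2*Z*(-112 + Z) (A(Z) = (2*Z)*(-112 + Z) = 2*Z*(-112 + Z))
(4358 - y) + A(c(15, -3)) = (4358 - 1*2401) + 2*15³*(-112 + 15³) = (4358 - 2401) + 2*3375*(-112 + 3375) = 1957 + 2*3375*3263 = 1957 + 22025250 = 22027207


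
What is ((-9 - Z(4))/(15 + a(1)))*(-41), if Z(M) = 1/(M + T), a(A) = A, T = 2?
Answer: 2255/96 ≈ 23.490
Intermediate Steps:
Z(M) = 1/(2 + M) (Z(M) = 1/(M + 2) = 1/(2 + M))
((-9 - Z(4))/(15 + a(1)))*(-41) = ((-9 - 1/(2 + 4))/(15 + 1))*(-41) = ((-9 - 1/6)/16)*(-41) = ((1/16)*(-55/6))*(-41) = -55/96*(-41) = 2255/96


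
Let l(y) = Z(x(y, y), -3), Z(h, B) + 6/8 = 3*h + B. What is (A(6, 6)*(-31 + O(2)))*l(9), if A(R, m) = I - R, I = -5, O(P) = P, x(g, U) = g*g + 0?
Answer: 305283/4 ≈ 76321.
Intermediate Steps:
x(g, U) = g² (x(g, U) = g² + 0 = g²)
Z(h, B) = -¾ + B + 3*h (Z(h, B) = -¾ + (3*h + B) = -¾ + (B + 3*h) = -¾ + B + 3*h)
l(y) = -15/4 + 3*y² (l(y) = -¾ - 3 + 3*y² = -15/4 + 3*y²)
A(R, m) = -5 - R
(A(6, 6)*(-31 + O(2)))*l(9) = ((-5 - 1*6)*(-31 + 2))*(-15/4 + 3*9²) = ((-5 - 6)*(-29))*(-15/4 + 3*81) = (-11*(-29))*(-15/4 + 243) = 319*(957/4) = 305283/4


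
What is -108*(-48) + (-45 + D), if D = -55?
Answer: 5084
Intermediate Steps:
-108*(-48) + (-45 + D) = -108*(-48) + (-45 - 55) = 5184 - 100 = 5084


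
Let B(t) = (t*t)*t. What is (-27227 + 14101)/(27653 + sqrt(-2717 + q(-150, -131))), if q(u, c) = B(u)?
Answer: -181486639/384033063 + 45941*I*sqrt(68933)/384033063 ≈ -0.47258 + 0.031408*I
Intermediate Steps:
B(t) = t**3 (B(t) = t**2*t = t**3)
q(u, c) = u**3
(-27227 + 14101)/(27653 + sqrt(-2717 + q(-150, -131))) = (-27227 + 14101)/(27653 + sqrt(-2717 + (-150)**3)) = -13126/(27653 + sqrt(-2717 - 3375000)) = -13126/(27653 + sqrt(-3377717)) = -13126/(27653 + 7*I*sqrt(68933))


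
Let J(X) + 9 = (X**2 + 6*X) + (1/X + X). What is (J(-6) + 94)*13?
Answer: 6149/6 ≈ 1024.8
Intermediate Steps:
J(X) = -9 + 1/X + X**2 + 7*X (J(X) = -9 + ((X**2 + 6*X) + (1/X + X)) = -9 + ((X**2 + 6*X) + (X + 1/X)) = -9 + (1/X + X**2 + 7*X) = -9 + 1/X + X**2 + 7*X)
(J(-6) + 94)*13 = ((-9 + 1/(-6) + (-6)**2 + 7*(-6)) + 94)*13 = ((-9 - 1/6 + 36 - 42) + 94)*13 = (-91/6 + 94)*13 = (473/6)*13 = 6149/6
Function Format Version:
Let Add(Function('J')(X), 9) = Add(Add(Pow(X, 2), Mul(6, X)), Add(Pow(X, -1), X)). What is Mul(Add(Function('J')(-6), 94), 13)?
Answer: Rational(6149, 6) ≈ 1024.8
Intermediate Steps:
Function('J')(X) = Add(-9, Pow(X, -1), Pow(X, 2), Mul(7, X)) (Function('J')(X) = Add(-9, Add(Add(Pow(X, 2), Mul(6, X)), Add(Pow(X, -1), X))) = Add(-9, Add(Add(Pow(X, 2), Mul(6, X)), Add(X, Pow(X, -1)))) = Add(-9, Add(Pow(X, -1), Pow(X, 2), Mul(7, X))) = Add(-9, Pow(X, -1), Pow(X, 2), Mul(7, X)))
Mul(Add(Function('J')(-6), 94), 13) = Mul(Add(Add(-9, Pow(-6, -1), Pow(-6, 2), Mul(7, -6)), 94), 13) = Mul(Add(Add(-9, Rational(-1, 6), 36, -42), 94), 13) = Mul(Add(Rational(-91, 6), 94), 13) = Mul(Rational(473, 6), 13) = Rational(6149, 6)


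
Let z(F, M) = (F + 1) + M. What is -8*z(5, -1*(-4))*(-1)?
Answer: 80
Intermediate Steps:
z(F, M) = 1 + F + M (z(F, M) = (1 + F) + M = 1 + F + M)
-8*z(5, -1*(-4))*(-1) = -8*(1 + 5 - 1*(-4))*(-1) = -8*(1 + 5 + 4)*(-1) = -8*10*(-1) = -80*(-1) = 80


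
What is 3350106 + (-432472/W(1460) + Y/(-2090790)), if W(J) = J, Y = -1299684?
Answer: 85212292917218/25437945 ≈ 3.3498e+6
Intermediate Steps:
3350106 + (-432472/W(1460) + Y/(-2090790)) = 3350106 + (-432472/1460 - 1299684/(-2090790)) = 3350106 + (-432472*1/1460 - 1299684*(-1/2090790)) = 3350106 + (-108118/365 + 216614/348465) = 3350106 - 7519254952/25437945 = 85212292917218/25437945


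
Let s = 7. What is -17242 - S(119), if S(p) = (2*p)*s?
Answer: -18908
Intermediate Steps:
S(p) = 14*p (S(p) = (2*p)*7 = 14*p)
-17242 - S(119) = -17242 - 14*119 = -17242 - 1*1666 = -17242 - 1666 = -18908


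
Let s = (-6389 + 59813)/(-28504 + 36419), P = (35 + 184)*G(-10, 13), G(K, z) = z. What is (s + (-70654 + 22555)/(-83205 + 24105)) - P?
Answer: -88548108901/31185100 ≈ -2839.4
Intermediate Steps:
P = 2847 (P = (35 + 184)*13 = 219*13 = 2847)
s = 53424/7915 ≈ 6.7497
(s + (-70654 + 22555)/(-83205 + 24105)) - P = (53424/7915 + (-70654 + 22555)/(-83205 + 24105)) - 1*2847 = (53424/7915 - 48099/(-59100)) - 2847 = (53424/7915 - 48099*(-1/59100)) - 2847 = (53424/7915 + 16033/19700) - 2847 = 235870799/31185100 - 2847 = -88548108901/31185100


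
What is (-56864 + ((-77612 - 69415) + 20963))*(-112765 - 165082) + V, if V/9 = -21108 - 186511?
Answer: 50824127445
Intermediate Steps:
V = -1868571 (V = 9*(-21108 - 186511) = 9*(-207619) = -1868571)
(-56864 + ((-77612 - 69415) + 20963))*(-112765 - 165082) + V = (-56864 + ((-77612 - 69415) + 20963))*(-112765 - 165082) - 1868571 = (-56864 + (-147027 + 20963))*(-277847) - 1868571 = (-56864 - 126064)*(-277847) - 1868571 = -182928*(-277847) - 1868571 = 50825996016 - 1868571 = 50824127445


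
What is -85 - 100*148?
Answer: -14885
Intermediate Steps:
-85 - 100*148 = -85 - 14800 = -14885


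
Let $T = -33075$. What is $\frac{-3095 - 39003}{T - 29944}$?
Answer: $\frac{42098}{63019} \approx 0.66802$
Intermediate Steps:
$\frac{-3095 - 39003}{T - 29944} = \frac{-3095 - 39003}{-33075 - 29944} = - \frac{42098}{-63019} = \left(-42098\right) \left(- \frac{1}{63019}\right) = \frac{42098}{63019}$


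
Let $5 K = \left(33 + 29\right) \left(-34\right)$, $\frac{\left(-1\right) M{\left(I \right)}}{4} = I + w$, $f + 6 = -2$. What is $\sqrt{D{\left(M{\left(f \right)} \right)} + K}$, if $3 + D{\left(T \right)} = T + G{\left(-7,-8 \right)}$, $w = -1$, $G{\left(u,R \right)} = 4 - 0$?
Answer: $\frac{i \sqrt{9615}}{5} \approx 19.611 i$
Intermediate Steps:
$G{\left(u,R \right)} = 4$ ($G{\left(u,R \right)} = 4 + 0 = 4$)
$f = -8$ ($f = -6 - 2 = -8$)
$M{\left(I \right)} = 4 - 4 I$ ($M{\left(I \right)} = - 4 \left(I - 1\right) = - 4 \left(-1 + I\right) = 4 - 4 I$)
$K = - \frac{2108}{5}$ ($K = \frac{\left(33 + 29\right) \left(-34\right)}{5} = \frac{62 \left(-34\right)}{5} = \frac{1}{5} \left(-2108\right) = - \frac{2108}{5} \approx -421.6$)
$D{\left(T \right)} = 1 + T$ ($D{\left(T \right)} = -3 + \left(T + 4\right) = -3 + \left(4 + T\right) = 1 + T$)
$\sqrt{D{\left(M{\left(f \right)} \right)} + K} = \sqrt{\left(1 + \left(4 - -32\right)\right) - \frac{2108}{5}} = \sqrt{\left(1 + \left(4 + 32\right)\right) - \frac{2108}{5}} = \sqrt{\left(1 + 36\right) - \frac{2108}{5}} = \sqrt{37 - \frac{2108}{5}} = \sqrt{- \frac{1923}{5}} = \frac{i \sqrt{9615}}{5}$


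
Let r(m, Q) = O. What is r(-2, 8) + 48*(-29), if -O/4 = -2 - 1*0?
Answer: -1384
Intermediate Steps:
O = 8 (O = -4*(-2 - 1*0) = -4*(-2 + 0) = -4*(-2) = 8)
r(m, Q) = 8
r(-2, 8) + 48*(-29) = 8 + 48*(-29) = 8 - 1392 = -1384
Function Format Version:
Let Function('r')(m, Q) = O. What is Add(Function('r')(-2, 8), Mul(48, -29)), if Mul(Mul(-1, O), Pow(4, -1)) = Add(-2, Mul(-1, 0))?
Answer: -1384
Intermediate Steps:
O = 8 (O = Mul(-4, Add(-2, Mul(-1, 0))) = Mul(-4, Add(-2, 0)) = Mul(-4, -2) = 8)
Function('r')(m, Q) = 8
Add(Function('r')(-2, 8), Mul(48, -29)) = Add(8, Mul(48, -29)) = Add(8, -1392) = -1384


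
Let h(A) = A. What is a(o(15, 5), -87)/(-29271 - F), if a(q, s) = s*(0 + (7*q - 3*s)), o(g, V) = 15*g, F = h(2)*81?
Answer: 53244/9811 ≈ 5.4270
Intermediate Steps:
F = 162 (F = 2*81 = 162)
a(q, s) = s*(-3*s + 7*q) (a(q, s) = s*(0 + (-3*s + 7*q)) = s*(-3*s + 7*q))
a(o(15, 5), -87)/(-29271 - F) = (-87*(-3*(-87) + 7*(15*15)))/(-29271 - 1*162) = (-87*(261 + 7*225))/(-29271 - 162) = -87*(261 + 1575)/(-29433) = -87*1836*(-1/29433) = -159732*(-1/29433) = 53244/9811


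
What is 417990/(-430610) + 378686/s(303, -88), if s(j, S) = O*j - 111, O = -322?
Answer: -20389398769/4206069297 ≈ -4.8476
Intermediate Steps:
s(j, S) = -111 - 322*j (s(j, S) = -322*j - 111 = -111 - 322*j)
417990/(-430610) + 378686/s(303, -88) = 417990/(-430610) + 378686/(-111 - 322*303) = 417990*(-1/430610) + 378686/(-111 - 97566) = -41799/43061 + 378686/(-97677) = -41799/43061 + 378686*(-1/97677) = -41799/43061 - 378686/97677 = -20389398769/4206069297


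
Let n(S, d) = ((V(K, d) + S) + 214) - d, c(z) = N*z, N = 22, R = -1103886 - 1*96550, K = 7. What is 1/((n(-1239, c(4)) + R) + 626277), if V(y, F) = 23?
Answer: -1/575249 ≈ -1.7384e-6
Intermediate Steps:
R = -1200436 (R = -1103886 - 96550 = -1200436)
c(z) = 22*z
n(S, d) = 237 + S - d (n(S, d) = ((23 + S) + 214) - d = (237 + S) - d = 237 + S - d)
1/((n(-1239, c(4)) + R) + 626277) = 1/(((237 - 1239 - 22*4) - 1200436) + 626277) = 1/(((237 - 1239 - 1*88) - 1200436) + 626277) = 1/(((237 - 1239 - 88) - 1200436) + 626277) = 1/((-1090 - 1200436) + 626277) = 1/(-1201526 + 626277) = 1/(-575249) = -1/575249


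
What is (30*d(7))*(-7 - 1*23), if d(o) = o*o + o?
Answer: -50400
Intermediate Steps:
d(o) = o + o² (d(o) = o² + o = o + o²)
(30*d(7))*(-7 - 1*23) = (30*(7*(1 + 7)))*(-7 - 1*23) = (30*(7*8))*(-7 - 23) = (30*56)*(-30) = 1680*(-30) = -50400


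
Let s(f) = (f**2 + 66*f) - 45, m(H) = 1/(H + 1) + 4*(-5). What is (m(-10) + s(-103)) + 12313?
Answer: 144530/9 ≈ 16059.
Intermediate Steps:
m(H) = -20 + 1/(1 + H) (m(H) = 1/(1 + H) - 20 = -20 + 1/(1 + H))
s(f) = -45 + f**2 + 66*f
(m(-10) + s(-103)) + 12313 = ((-19 - 20*(-10))/(1 - 10) + (-45 + (-103)**2 + 66*(-103))) + 12313 = ((-19 + 200)/(-9) + (-45 + 10609 - 6798)) + 12313 = (-1/9*181 + 3766) + 12313 = (-181/9 + 3766) + 12313 = 33713/9 + 12313 = 144530/9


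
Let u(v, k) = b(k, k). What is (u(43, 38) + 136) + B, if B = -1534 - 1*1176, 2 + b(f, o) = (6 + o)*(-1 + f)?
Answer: -948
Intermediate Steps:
b(f, o) = -2 + (-1 + f)*(6 + o) (b(f, o) = -2 + (6 + o)*(-1 + f) = -2 + (-1 + f)*(6 + o))
B = -2710 (B = -1534 - 1176 = -2710)
u(v, k) = -8 + k² + 5*k (u(v, k) = -8 - k + 6*k + k*k = -8 - k + 6*k + k² = -8 + k² + 5*k)
(u(43, 38) + 136) + B = ((-8 + 38² + 5*38) + 136) - 2710 = ((-8 + 1444 + 190) + 136) - 2710 = (1626 + 136) - 2710 = 1762 - 2710 = -948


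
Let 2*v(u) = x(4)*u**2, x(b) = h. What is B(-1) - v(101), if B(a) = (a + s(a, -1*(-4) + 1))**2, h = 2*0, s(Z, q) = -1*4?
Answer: 25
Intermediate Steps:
s(Z, q) = -4
h = 0
x(b) = 0
v(u) = 0 (v(u) = (0*u**2)/2 = (1/2)*0 = 0)
B(a) = (-4 + a)**2 (B(a) = (a - 4)**2 = (-4 + a)**2)
B(-1) - v(101) = (-4 - 1)**2 - 1*0 = (-5)**2 + 0 = 25 + 0 = 25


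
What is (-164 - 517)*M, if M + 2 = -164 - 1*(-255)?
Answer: -60609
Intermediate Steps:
M = 89 (M = -2 + (-164 - 1*(-255)) = -2 + (-164 + 255) = -2 + 91 = 89)
(-164 - 517)*M = (-164 - 517)*89 = -681*89 = -60609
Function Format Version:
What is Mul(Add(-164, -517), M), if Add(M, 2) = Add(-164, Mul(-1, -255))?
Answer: -60609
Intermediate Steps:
M = 89 (M = Add(-2, Add(-164, Mul(-1, -255))) = Add(-2, Add(-164, 255)) = Add(-2, 91) = 89)
Mul(Add(-164, -517), M) = Mul(Add(-164, -517), 89) = Mul(-681, 89) = -60609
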